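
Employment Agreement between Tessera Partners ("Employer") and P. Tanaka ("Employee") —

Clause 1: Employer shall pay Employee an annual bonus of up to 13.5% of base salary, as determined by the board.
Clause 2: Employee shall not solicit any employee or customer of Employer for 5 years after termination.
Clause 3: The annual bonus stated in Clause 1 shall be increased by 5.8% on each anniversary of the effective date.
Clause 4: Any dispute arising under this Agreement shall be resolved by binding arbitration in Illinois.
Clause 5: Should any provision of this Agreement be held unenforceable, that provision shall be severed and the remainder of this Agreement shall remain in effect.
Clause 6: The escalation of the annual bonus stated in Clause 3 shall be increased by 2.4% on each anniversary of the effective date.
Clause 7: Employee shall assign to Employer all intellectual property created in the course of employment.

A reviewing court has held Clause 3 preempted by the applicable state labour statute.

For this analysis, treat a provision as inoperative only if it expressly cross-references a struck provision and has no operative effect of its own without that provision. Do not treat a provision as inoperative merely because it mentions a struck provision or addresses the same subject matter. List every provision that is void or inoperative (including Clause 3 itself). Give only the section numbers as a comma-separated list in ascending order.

Clause 3 is struck. The whole of Clause 6 is the escalation of the escalation of the annual bonus, defined by reference to Clause 3, so Clause 6 cannot stand once Clause 3 is removed. Clause 5 is a severability clause and preserves every provision that can still be given independent effect. That leaves Clause 1, Clause 2, Clause 4, Clause 5, and Clause 7 in effect.

3, 6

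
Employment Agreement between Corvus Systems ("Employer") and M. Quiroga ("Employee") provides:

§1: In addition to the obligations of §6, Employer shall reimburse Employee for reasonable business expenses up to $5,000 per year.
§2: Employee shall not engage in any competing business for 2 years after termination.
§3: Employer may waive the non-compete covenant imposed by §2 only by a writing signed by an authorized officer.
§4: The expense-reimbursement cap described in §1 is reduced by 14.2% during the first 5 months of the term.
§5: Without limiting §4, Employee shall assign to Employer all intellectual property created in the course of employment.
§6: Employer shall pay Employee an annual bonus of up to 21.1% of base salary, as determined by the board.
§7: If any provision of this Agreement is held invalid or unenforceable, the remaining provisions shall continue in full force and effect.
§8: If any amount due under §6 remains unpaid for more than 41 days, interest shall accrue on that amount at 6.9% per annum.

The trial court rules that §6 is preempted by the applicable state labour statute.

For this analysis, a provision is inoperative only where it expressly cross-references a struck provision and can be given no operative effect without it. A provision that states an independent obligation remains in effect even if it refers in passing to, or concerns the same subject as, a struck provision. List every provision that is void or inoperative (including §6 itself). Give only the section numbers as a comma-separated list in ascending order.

§6 is struck. §8 has no operative effect of its own apart from §6 and is therefore inoperative. §1 mentions §6 but its own obligation stands independently of §6, so §1 is not affected. Under the severability clause in §7, the remaining provisions continue in force. §1, §2, §3, §4, §5, and §7 remain in effect.

6, 8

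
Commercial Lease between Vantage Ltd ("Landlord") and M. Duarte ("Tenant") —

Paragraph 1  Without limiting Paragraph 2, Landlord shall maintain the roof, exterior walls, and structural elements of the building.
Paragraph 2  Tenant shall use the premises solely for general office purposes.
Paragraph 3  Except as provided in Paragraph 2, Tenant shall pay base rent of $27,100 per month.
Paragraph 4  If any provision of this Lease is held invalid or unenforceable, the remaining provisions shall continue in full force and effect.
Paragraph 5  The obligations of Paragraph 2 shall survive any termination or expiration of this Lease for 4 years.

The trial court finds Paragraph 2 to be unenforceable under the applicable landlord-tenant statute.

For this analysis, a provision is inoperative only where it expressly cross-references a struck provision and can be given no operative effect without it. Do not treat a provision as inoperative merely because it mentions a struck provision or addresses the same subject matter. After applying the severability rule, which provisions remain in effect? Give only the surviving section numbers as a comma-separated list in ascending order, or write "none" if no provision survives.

Paragraph 2 is struck. Paragraph 5 merely fixes the survival period for Paragraph 2; with Paragraph 2 gone it has nothing to operate on and falls away. Although Paragraph 1 refers to Paragraph 2, its operative terms do not depend on Paragraph 2, so it remains in effect. Although Paragraph 3 refers to Paragraph 2, its operative terms do not depend on Paragraph 2, so it remains in effect. Under the severability clause in Paragraph 4, the remaining provisions continue in force. The provisions still in force are Paragraph 1, Paragraph 3, and Paragraph 4.

1, 3, 4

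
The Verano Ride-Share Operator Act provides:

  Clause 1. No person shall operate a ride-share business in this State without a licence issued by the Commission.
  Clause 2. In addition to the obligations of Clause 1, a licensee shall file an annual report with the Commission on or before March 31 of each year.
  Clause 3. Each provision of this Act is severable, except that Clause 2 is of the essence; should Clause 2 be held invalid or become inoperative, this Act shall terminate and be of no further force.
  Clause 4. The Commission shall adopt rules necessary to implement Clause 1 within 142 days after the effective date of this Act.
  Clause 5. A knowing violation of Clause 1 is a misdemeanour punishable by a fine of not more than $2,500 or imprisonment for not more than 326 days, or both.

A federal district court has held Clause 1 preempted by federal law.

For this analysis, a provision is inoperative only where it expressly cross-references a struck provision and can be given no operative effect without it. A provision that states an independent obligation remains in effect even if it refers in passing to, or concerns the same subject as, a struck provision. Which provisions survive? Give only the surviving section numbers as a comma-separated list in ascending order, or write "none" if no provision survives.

2, 3

Clause 1 is struck. Clause 4 has no operative effect of its own apart from Clause 1 and is therefore inoperative. The only function of Clause 5 is the criminal penalty for violating Clause 1, so it cannot stand once Clause 1 is removed. Although Clause 2 refers to Clause 1, its operative terms do not depend on Clause 1, so it remains in effect. Clause 3 makes Clause 2 an essential term, but Clause 2 is unaffected, so the severability proviso in Clause 3 preserves the remaining provisions. That leaves Clause 2 and Clause 3 in effect.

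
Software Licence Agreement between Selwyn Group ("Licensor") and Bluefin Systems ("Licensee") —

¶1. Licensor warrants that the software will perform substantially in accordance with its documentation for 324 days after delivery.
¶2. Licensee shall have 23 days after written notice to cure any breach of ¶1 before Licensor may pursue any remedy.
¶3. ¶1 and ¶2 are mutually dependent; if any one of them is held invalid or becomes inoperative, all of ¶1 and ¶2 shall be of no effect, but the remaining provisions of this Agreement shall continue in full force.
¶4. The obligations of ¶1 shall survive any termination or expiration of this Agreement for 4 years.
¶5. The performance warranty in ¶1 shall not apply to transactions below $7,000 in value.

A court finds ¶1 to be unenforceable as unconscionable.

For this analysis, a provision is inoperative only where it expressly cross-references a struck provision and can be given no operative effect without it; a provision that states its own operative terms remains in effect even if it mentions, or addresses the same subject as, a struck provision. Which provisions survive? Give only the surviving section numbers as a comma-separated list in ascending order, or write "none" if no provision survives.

3

¶1 is struck. ¶2 merely fixes the cure period for breach of ¶1; with ¶1 gone it has nothing to operate on and falls away. ¶4 has no operative effect of its own apart from ¶1 and is therefore inoperative. The whole of ¶5 is the carve-out from the performance warranty, defined by reference to ¶1, so ¶5 cannot stand once ¶1 is removed. ¶3 declares ¶1 and ¶2 mutually dependent; since one of them has fallen, all of them are of no effect. The remainder continues in force under ¶3. Only ¶3 remains in effect.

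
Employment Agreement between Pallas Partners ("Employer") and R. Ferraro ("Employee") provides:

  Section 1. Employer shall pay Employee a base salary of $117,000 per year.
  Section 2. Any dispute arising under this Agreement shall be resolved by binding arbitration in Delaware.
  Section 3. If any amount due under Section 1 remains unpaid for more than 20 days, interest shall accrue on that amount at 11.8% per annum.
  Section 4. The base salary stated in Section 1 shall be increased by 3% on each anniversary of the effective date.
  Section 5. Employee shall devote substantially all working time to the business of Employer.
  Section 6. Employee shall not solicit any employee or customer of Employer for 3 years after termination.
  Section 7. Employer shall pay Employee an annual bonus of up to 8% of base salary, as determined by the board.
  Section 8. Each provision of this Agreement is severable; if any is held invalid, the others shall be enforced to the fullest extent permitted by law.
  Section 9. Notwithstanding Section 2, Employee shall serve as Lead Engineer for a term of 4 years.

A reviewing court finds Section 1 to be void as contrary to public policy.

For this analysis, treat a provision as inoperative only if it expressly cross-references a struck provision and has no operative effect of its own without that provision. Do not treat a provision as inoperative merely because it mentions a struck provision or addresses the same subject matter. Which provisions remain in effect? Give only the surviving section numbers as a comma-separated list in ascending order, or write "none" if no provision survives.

2, 5, 6, 7, 8, 9

Section 1 is struck. The whole of Section 3 is the default interest on the base salary, defined by reference to Section 1, so Section 3 cannot stand once Section 1 is removed. Section 4 does nothing except set the escalation of the base salary by reference to Section 1; with Section 1 gone it has no independent effect and is inoperative. Under the severability clause in Section 8, the remaining provisions continue in force. Section 2, Section 5, Section 6, Section 7, Section 8, and Section 9 remain in effect.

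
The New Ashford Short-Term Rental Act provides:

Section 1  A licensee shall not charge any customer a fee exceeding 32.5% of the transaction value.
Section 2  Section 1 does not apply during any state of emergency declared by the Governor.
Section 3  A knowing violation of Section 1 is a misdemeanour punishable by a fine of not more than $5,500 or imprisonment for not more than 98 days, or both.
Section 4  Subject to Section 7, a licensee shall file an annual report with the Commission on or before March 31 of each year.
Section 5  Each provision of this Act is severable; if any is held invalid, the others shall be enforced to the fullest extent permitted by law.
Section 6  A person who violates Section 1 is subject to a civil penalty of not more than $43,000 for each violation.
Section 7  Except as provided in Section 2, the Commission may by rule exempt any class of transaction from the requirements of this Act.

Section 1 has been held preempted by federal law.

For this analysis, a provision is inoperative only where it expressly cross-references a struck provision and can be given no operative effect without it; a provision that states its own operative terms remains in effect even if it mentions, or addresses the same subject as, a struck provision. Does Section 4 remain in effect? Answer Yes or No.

Yes

Section 1 is struck. Section 2 merely fixes the emergency suspension of Section 1; with Section 1 gone it has nothing to operate on and falls away. The only function of Section 3 is the criminal penalty for violating Section 1, so it cannot stand once Section 1 is removed. The only function of Section 6 is the civil penalty for violating Section 1, so it cannot stand once Section 1 is removed. Section 7 mentions Section 2 but its own obligation stands independently of Section 2, so Section 7 is not affected. Under the severability clause in Section 5, the remaining provisions continue in force. The provisions still in force are Section 4, Section 5, and Section 7. Section 4 is among the surviving provisions, so the answer is yes.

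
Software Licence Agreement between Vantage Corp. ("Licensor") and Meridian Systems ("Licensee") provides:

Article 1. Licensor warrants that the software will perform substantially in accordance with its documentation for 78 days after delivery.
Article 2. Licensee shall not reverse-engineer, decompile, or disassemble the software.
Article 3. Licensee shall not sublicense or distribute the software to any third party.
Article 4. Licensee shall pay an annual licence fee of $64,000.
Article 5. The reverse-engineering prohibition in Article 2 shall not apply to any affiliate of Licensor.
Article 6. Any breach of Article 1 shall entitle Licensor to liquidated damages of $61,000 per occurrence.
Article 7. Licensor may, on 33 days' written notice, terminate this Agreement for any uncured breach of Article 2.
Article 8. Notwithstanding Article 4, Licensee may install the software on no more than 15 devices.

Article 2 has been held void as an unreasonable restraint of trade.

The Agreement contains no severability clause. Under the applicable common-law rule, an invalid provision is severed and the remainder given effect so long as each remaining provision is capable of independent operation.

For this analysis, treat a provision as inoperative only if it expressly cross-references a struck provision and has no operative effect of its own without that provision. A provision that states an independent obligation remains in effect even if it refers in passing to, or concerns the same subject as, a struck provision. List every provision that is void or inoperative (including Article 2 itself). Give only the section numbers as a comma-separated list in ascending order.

Article 2 is struck. Article 5 does nothing except set the carve-out from the reverse-engineering prohibition by reference to Article 2; with Article 2 gone it has no independent effect and is inoperative. The only function of Article 7 is the termination right for breach of Article 2, so it cannot stand once Article 2 is removed. Under the stated default rule, only provisions that cannot operate independently fall away; the rest are enforced. That leaves Article 1, Article 3, Article 4, Article 6, and Article 8 in effect.

2, 5, 7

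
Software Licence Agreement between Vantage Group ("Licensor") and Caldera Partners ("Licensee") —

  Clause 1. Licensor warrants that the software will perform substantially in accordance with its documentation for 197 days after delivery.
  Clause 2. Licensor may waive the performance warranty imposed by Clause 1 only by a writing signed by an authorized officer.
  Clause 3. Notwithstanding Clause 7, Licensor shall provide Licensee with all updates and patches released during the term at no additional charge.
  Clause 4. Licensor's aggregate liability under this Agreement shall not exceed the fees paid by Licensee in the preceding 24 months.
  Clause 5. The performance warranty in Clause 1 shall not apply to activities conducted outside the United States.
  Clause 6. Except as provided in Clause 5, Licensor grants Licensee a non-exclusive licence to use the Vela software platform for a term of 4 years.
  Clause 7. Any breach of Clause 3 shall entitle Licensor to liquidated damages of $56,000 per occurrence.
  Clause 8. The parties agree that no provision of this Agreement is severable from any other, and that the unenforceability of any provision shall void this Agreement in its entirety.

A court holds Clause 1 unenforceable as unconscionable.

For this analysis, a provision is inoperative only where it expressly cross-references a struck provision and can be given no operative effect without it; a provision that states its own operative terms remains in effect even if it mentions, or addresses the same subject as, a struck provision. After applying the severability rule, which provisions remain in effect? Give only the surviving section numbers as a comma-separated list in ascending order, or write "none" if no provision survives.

none

Clause 1 is struck. Clause 2 merely fixes the waiver condition for Clause 1; with Clause 1 gone it has nothing to operate on and falls away. Clause 5 has no operative effect of its own apart from Clause 1 and is therefore inoperative. Clause 8 provides that the Agreement is not severable, so the invalidity of any one provision voids the entire Agreement. No provision of the Agreement survives.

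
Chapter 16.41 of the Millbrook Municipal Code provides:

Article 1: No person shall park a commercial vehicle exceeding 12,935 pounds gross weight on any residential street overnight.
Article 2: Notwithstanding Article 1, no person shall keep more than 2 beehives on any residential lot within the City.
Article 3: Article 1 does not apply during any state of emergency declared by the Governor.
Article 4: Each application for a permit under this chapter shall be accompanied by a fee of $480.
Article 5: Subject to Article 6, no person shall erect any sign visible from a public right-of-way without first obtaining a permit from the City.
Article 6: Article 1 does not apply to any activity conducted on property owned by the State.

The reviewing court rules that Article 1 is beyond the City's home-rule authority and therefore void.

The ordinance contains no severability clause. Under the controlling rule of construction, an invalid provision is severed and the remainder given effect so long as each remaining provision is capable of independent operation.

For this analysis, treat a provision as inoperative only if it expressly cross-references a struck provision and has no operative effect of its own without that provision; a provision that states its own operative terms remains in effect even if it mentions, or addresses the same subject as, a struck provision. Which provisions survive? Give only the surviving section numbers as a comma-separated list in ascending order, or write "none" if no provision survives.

Article 1 is struck. The only function of Article 3 is the emergency suspension of Article 1, so it cannot stand once Article 1 is removed. Article 6 merely fixes the public-property exemption from Article 1; with Article 1 gone it has nothing to operate on and falls away. Although Article 2 refers to Article 1, its operative terms do not depend on Article 1, so it remains in effect. Article 5 mentions Article 6 but its own obligation stands independently of Article 6, so Article 5 is not affected. Under the stated default rule, only provisions that cannot operate independently fall away; the rest are enforced. That leaves Article 2, Article 4, and Article 5 in effect.

2, 4, 5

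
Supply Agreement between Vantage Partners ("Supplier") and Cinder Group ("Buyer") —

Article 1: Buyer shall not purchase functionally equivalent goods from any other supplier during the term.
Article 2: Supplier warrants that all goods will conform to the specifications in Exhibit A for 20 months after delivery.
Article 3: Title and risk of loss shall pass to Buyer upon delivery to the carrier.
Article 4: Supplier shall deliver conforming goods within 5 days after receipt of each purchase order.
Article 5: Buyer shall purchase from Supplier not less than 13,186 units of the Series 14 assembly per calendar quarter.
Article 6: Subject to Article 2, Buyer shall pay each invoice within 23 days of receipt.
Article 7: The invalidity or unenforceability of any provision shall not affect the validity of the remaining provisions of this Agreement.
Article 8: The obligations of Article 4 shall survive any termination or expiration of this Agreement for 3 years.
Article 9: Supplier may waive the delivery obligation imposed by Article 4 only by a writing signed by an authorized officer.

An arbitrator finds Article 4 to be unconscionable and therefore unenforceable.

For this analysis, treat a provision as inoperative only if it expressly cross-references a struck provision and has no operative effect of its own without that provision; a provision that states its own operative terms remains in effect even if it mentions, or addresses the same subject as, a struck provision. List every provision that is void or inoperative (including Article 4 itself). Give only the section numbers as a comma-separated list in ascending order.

4, 8, 9

Article 4 is struck. The only function of Article 8 is the survival period for Article 4, so it cannot stand once Article 4 is removed. Article 9 has no operative effect of its own apart from Article 4 and is therefore inoperative. Under the severability clause in Article 7, the remaining provisions continue in force. That leaves Article 1, Article 2, Article 3, Article 5, Article 6, and Article 7 in effect.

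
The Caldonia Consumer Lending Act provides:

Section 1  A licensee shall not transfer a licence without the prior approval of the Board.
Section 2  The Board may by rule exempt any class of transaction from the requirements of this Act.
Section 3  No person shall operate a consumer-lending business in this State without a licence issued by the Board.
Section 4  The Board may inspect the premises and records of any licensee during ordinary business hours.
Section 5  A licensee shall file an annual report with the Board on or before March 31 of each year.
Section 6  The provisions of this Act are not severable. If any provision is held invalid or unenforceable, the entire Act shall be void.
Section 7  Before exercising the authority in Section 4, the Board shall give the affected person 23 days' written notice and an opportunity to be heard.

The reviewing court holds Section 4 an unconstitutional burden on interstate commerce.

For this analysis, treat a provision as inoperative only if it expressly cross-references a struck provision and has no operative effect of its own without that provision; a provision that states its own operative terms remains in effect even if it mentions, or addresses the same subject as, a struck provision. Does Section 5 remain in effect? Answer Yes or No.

No

Section 4 is struck. Section 7 has no operative effect of its own apart from Section 4 and is therefore inoperative. Section 6 provides that the Act is not severable, so the invalidity of any one provision voids the entire Act. No provision of the Act survives. Section 5 is among the inoperative provisions, so the answer is no.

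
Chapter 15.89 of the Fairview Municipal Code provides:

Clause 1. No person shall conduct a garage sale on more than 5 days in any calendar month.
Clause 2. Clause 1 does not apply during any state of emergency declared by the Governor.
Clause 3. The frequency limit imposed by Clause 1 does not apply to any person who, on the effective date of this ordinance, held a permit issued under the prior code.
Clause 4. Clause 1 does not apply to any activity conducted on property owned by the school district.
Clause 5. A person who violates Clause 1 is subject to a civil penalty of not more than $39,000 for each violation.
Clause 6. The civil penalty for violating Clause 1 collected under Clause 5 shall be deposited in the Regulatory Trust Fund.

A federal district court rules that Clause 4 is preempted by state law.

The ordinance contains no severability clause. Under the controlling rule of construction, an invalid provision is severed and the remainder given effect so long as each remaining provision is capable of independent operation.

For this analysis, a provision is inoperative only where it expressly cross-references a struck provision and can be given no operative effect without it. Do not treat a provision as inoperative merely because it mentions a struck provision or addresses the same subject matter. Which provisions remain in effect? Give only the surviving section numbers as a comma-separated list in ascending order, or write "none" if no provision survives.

Clause 4 is struck. Nothing else in the ordinance is defined by reference to Clause 4. Under the stated default rule, only provisions that cannot operate independently fall away; the rest are enforced. The provisions still in force are Clause 1, Clause 2, Clause 3, Clause 5, and Clause 6.

1, 2, 3, 5, 6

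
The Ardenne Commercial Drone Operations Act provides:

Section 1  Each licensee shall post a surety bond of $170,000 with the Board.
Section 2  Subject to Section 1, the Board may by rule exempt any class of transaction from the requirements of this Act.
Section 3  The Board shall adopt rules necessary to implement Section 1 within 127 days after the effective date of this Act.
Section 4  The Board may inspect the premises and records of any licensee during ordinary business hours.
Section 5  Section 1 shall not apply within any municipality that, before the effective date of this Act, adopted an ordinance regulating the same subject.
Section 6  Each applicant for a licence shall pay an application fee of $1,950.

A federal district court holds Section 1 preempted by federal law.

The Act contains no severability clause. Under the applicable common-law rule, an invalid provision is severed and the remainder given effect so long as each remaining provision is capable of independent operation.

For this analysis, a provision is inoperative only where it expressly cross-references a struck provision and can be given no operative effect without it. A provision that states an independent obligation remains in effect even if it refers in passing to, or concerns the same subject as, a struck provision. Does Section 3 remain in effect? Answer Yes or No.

No

Section 1 is struck. Section 3 has no operative effect of its own apart from Section 1 and is therefore inoperative. Section 5 operates only by reference to Section 1, so it falls with Section 1. Although Section 2 refers to Section 1, its operative terms do not depend on Section 1, so it remains in effect. With no severability clause, the stated default rule severs what cannot stand and enforces each remaining provision that can operate on its own. Section 2, Section 4, and Section 6 remain in effect. Section 3 is among the inoperative provisions, so the answer is no.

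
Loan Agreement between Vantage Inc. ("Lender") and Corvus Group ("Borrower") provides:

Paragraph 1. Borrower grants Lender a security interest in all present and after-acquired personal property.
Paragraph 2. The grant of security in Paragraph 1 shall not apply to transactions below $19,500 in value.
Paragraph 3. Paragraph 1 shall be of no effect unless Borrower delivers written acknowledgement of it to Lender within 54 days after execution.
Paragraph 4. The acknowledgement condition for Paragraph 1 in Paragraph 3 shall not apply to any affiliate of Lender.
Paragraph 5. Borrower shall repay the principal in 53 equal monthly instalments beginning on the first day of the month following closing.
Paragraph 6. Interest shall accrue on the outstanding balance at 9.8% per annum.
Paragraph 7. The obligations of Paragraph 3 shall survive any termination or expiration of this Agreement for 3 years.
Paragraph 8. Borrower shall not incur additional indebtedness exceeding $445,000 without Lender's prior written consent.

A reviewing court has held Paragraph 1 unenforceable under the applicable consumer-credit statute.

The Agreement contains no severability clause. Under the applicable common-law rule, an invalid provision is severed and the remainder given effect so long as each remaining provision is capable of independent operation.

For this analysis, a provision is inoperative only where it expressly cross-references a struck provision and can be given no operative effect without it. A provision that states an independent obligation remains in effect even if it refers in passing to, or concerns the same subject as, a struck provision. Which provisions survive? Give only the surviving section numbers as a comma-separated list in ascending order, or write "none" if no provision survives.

Paragraph 1 is struck. Paragraph 2 does nothing except set the carve-out from the grant of security by reference to Paragraph 1; with Paragraph 1 gone it has no independent effect and is inoperative. Paragraph 3 operates only by reference to Paragraph 1, so it falls with Paragraph 1. Paragraph 4 does nothing except set the carve-out from the acknowledgement condition for Paragraph 1 by reference to Paragraph 3; with Paragraph 3 gone it has no independent effect and is inoperative. The only function of Paragraph 7 is the survival period for Paragraph 3, so it cannot stand once Paragraph 3 is removed. With no severability clause, the stated default rule severs what cannot stand and enforces each remaining provision that can operate on its own. That leaves Paragraph 5, Paragraph 6, and Paragraph 8 in effect.

5, 6, 8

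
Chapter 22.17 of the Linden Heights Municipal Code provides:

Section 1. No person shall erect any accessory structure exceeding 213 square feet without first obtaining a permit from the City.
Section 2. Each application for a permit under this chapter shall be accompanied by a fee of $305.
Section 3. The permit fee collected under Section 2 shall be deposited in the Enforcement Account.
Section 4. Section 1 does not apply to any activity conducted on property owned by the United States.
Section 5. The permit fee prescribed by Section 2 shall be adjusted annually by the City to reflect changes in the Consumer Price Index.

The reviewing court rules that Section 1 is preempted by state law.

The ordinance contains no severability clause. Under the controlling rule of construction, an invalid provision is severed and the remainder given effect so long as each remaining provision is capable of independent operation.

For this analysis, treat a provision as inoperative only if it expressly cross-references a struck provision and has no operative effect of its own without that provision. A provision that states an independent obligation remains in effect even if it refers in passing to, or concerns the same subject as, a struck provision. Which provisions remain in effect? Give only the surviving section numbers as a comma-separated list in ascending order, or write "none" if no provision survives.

2, 3, 5

Section 1 is struck. Section 4 operates only by reference to Section 1, so it falls with Section 1. Under the stated default rule, only provisions that cannot operate independently fall away; the rest are enforced. Section 2, Section 3, and Section 5 remain in effect.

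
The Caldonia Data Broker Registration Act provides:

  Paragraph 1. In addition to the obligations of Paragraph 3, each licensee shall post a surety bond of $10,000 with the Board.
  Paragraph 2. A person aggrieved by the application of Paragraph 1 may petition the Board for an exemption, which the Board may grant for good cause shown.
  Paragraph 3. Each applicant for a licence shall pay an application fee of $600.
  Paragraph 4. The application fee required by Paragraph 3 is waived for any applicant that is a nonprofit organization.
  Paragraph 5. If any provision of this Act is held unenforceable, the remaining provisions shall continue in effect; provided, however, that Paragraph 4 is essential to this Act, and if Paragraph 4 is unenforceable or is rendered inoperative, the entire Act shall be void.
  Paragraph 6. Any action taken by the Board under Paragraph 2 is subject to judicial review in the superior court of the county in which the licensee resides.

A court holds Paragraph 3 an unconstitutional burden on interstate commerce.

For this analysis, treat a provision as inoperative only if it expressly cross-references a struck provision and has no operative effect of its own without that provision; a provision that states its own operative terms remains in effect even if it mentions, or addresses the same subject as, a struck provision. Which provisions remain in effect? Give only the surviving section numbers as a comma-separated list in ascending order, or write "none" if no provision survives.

none

Paragraph 3 is struck. Paragraph 4 operates only by reference to Paragraph 3, so it falls with Paragraph 3. Paragraph 5 makes Paragraph 4 an essential term, and Paragraph 4 has been rendered inoperative by the cascade; under Paragraph 5, the entire Act is therefore void. No provision of the Act survives.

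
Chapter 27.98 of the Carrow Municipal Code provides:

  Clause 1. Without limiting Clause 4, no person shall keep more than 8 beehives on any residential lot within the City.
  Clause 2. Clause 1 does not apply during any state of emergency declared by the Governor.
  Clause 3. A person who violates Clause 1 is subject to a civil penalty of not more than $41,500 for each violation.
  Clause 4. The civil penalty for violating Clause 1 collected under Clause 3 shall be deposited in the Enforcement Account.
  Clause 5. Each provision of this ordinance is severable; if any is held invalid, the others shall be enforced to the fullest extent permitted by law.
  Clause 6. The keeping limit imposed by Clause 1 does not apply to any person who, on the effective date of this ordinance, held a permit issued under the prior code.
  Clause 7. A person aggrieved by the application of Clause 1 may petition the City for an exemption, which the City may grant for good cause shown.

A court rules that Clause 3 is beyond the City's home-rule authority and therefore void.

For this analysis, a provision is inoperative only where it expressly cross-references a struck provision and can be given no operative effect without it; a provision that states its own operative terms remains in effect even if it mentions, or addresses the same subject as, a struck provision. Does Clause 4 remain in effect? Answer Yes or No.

Clause 3 is struck. Clause 4 does nothing except set the disposition of the civil penalty for violating Clause 1 by reference to Clause 3; with Clause 3 gone it has no independent effect and is inoperative. Clause 1 mentions Clause 4 but its own obligation stands independently of Clause 4, so Clause 1 is not affected. Under the severability clause in Clause 5, the remaining provisions continue in force. The provisions still in force are Clause 1, Clause 2, Clause 5, Clause 6, and Clause 7. Clause 4 is among the inoperative provisions, so the answer is no.

No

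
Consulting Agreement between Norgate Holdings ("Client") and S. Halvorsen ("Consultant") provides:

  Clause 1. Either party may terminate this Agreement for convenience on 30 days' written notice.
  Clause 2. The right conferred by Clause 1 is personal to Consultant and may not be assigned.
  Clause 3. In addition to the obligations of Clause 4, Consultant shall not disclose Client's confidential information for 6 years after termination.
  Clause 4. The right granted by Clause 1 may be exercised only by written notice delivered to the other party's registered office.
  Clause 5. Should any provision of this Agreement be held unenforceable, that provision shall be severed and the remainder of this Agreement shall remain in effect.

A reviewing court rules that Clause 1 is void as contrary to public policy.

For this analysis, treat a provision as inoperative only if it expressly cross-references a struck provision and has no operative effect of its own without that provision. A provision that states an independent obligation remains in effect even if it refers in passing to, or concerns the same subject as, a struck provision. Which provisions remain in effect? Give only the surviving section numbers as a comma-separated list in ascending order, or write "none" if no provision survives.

Clause 1 is struck. Clause 2 has no operative effect of its own apart from Clause 1 and is therefore inoperative. Clause 4 operates only by reference to Clause 1, so it falls with Clause 1. Clause 3 mentions Clause 4 but its own obligation stands independently of Clause 4, so Clause 3 is not affected. Under the severability clause in Clause 5, the remaining provisions continue in force. The provisions still in force are Clause 3 and Clause 5.

3, 5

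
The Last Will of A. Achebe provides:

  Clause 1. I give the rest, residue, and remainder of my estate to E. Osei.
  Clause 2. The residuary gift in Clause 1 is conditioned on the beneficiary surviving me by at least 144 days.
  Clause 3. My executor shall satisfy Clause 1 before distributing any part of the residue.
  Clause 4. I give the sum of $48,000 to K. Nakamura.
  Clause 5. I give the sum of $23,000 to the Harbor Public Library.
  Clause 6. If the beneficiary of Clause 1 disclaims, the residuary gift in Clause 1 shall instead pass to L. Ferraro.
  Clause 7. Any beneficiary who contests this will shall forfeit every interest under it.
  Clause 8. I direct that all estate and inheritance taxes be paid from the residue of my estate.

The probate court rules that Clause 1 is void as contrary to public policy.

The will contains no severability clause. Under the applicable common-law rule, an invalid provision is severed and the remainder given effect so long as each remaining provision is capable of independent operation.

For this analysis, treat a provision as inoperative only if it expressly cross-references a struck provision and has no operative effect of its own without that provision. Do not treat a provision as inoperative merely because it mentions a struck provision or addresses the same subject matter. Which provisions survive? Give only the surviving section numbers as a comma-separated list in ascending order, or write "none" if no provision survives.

Clause 1 is struck. Clause 2 operates only by reference to Clause 1, so it falls with Clause 1. The only function of Clause 3 is the priority direction for Clause 1, so it cannot stand once Clause 1 is removed. Clause 6 operates only by reference to Clause 1, so it falls with Clause 1. Under the stated default rule, only provisions that cannot operate independently fall away; the rest are enforced. Clause 4, Clause 5, Clause 7, and Clause 8 remain in effect.

4, 5, 7, 8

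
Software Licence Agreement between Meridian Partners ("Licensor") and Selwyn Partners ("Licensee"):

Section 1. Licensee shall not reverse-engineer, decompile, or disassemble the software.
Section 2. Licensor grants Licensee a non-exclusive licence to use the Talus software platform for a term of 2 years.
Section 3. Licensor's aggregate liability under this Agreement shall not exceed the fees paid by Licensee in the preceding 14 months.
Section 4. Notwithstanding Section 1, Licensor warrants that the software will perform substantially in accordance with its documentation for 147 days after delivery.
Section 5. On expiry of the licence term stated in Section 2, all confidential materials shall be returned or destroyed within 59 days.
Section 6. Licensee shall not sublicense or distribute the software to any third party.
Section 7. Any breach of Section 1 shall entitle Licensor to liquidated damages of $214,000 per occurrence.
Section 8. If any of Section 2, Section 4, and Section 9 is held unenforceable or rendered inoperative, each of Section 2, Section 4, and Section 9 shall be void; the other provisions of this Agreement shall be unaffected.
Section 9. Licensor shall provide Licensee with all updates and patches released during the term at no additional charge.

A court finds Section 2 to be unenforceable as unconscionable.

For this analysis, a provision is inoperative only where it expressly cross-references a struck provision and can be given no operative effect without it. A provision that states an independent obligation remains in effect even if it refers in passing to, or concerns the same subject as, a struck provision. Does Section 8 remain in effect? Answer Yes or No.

Section 2 is struck. The only function of Section 5 is the return obligation tied to Section 2, so it cannot stand once Section 2 is removed. Section 8 declares Section 2, Section 4, and Section 9 mutually dependent; since one of them has fallen, all of them are of no effect. That brings down Section 4 and Section 9 as well. The remainder continues in force under Section 8. That leaves Section 1, Section 3, Section 6, Section 7, and Section 8 in effect. Section 8 is among the surviving provisions, so the answer is yes.

Yes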